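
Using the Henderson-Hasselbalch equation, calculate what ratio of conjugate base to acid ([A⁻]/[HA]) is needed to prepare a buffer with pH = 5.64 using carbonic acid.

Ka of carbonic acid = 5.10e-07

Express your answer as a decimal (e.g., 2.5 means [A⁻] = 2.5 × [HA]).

pKa = -log(5.10e-07) = 6.2924. pH = pKa + log([A⁻]/[HA]), so log([A⁻]/[HA]) = pH − pKa = 5.64 − 6.2924 = -0.6524. [A⁻]/[HA] = 10^(-0.6524) = 0.223

[A⁻]/[HA] = 0.223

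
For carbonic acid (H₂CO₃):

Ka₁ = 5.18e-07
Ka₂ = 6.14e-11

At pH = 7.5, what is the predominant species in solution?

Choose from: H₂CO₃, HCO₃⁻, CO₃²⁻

pKa₁ = 6.29, pKa₂ = 10.21. For a polyprotic acid the predominant species crosses at each pKa: below pKa_n the protonated form dominates, above it the deprotonated form does. At pH = 7.5, the predominant species is HCO₃⁻.

HCO₃⁻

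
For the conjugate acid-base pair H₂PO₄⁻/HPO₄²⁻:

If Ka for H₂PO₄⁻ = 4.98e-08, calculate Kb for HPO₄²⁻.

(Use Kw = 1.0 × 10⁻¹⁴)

For a conjugate pair Ka × Kb = Kw, so Kb = Kw/Ka = 1.0 × 10⁻¹⁴ / 4.98e-08 = 2.01e-07.

K_b = 2.01e-07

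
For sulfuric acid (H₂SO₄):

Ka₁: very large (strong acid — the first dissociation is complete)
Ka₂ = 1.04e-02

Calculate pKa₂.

pKa₂ = -log(Ka₂) = -log(1.04e-02) = 1.98.

pK_{a2} = 1.98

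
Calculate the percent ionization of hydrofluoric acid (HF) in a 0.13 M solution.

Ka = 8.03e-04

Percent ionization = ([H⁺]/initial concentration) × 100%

Using Ka equilibrium: x² + Ka×x - Ka×C = 0. Solving: [H⁺] = 9.8235e-03. Percent = (9.8235e-03/0.13) × 100

Percent ionization = 7.56%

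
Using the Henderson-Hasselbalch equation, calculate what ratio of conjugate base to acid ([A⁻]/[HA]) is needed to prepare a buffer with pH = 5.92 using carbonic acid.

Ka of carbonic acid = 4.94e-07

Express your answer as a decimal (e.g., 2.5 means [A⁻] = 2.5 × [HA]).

pKa = -log(4.94e-07) = 6.3063. pH = pKa + log([A⁻]/[HA]), so log([A⁻]/[HA]) = pH − pKa = 5.92 − 6.3063 = -0.3863. [A⁻]/[HA] = 10^(-0.3863) = 0.411

[A⁻]/[HA] = 0.411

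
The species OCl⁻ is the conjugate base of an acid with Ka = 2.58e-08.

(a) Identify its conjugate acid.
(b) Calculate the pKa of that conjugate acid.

(a) The conjugate acid is formed by adding one H⁺ to OCl⁻, giving HOCl. (b) pKa = -log(Ka) = -log(2.58e-08) = 7.59.

Conjugate acid: HOCl; pK_a = 7.59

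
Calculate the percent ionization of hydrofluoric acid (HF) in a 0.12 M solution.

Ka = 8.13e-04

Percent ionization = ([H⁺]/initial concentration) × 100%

Using Ka equilibrium: x² + Ka×x - Ka×C = 0. Solving: [H⁺] = 9.4791e-03. Percent = (9.4791e-03/0.12) × 100

Percent ionization = 7.9%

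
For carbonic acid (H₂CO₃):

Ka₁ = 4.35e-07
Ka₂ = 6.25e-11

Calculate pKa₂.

pKa₂ = -log(Ka₂) = -log(6.25e-11) = 10.20.

pK_{a2} = 10.20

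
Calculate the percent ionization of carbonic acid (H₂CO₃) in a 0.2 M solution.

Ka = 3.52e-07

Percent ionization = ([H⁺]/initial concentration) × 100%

Using Ka equilibrium: x² + Ka×x - Ka×C = 0. Solving: [H⁺] = 2.6515e-04. Percent = (2.6515e-04/0.2) × 100

Percent ionization = 0.133%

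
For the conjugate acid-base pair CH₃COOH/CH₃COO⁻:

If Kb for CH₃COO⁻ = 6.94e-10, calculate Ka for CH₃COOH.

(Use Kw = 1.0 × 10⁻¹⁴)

For a conjugate pair Ka × Kb = Kw, so Ka = Kw/Kb = 1.0 × 10⁻¹⁴ / 6.94e-10 = 1.44e-05.

K_a = 1.44e-05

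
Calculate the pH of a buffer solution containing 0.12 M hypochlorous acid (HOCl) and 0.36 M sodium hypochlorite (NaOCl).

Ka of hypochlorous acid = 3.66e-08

pKa = -log(3.66e-08) = 7.44. pH = pKa + log([A⁻]/[HA]) = 7.44 + log(0.36/0.12)

pH = 7.91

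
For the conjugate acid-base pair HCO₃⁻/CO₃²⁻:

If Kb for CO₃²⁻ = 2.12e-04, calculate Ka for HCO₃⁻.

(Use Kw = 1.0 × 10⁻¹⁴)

For a conjugate pair Ka × Kb = Kw, so Ka = Kw/Kb = 1.0 × 10⁻¹⁴ / 2.12e-04 = 4.72e-11.

K_a = 4.72e-11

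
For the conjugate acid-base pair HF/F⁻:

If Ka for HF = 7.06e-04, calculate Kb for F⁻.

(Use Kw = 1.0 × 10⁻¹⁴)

For a conjugate pair Ka × Kb = Kw, so Kb = Kw/Ka = 1.0 × 10⁻¹⁴ / 7.06e-04 = 1.42e-11.

K_b = 1.42e-11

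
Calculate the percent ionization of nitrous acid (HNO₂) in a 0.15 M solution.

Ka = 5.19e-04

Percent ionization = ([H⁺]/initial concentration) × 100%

Using Ka equilibrium: x² + Ka×x - Ka×C = 0. Solving: [H⁺] = 8.5676e-03. Percent = (8.5676e-03/0.15) × 100

Percent ionization = 5.71%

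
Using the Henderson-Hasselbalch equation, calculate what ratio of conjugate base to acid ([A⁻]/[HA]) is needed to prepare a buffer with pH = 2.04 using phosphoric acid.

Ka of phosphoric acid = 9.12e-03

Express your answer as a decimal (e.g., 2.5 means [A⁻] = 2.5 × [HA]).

pKa = -log(9.12e-03) = 2.0400. pH = pKa + log([A⁻]/[HA]), so log([A⁻]/[HA]) = pH − pKa = 2.04 − 2.0400 = -0.0000. [A⁻]/[HA] = 10^(-0.0000) = 1.00

[A⁻]/[HA] = 1.00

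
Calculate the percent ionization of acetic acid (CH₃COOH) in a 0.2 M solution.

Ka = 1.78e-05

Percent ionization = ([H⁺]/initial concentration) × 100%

Using Ka equilibrium: x² + Ka×x - Ka×C = 0. Solving: [H⁺] = 1.8779e-03. Percent = (1.8779e-03/0.2) × 100

Percent ionization = 0.939%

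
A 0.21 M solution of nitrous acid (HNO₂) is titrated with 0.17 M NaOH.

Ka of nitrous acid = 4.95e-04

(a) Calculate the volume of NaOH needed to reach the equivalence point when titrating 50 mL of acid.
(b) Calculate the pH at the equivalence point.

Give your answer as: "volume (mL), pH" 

moles acid = 0.21 × 50/1000 = 0.0105 mol; V_base = moles/0.17 × 1000 = 61.8 mL. At equivalence only the conjugate base is present: [A⁻] = 0.0105/0.112 = 9.3947e-02 M. Kb = Kw/Ka = 2.02e-11; [OH⁻] = √(Kb × [A⁻]) = 1.3777e-06; pOH = 5.86; pH = 14 - pOH = 8.14.

V = 61.8 mL, pH = 8.14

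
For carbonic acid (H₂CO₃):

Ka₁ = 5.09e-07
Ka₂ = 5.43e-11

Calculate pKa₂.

pKa₂ = -log(Ka₂) = -log(5.43e-11) = 10.27.

pK_{a2} = 10.27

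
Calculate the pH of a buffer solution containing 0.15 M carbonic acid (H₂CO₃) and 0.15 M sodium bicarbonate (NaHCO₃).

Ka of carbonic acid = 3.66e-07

pKa = -log(3.66e-07) = 6.44. pH = pKa + log([A⁻]/[HA]) = 6.44 + log(0.15/0.15)

pH = 6.44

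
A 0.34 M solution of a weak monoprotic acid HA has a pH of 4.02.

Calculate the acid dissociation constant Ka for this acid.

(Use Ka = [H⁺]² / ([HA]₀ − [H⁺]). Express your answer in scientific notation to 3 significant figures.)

[H⁺] = 10^(−pH) = 10^(−4.02) = 9.550e-05 M. For HA ⇌ H⁺ + A⁻, Ka = [H⁺][A⁻]/[HA] = [H⁺]² / ([HA]₀ − [H⁺]) = (9.550e-05)² / (0.34 − 9.550e-05) = 2.68e-08.

K_a = 2.68e-08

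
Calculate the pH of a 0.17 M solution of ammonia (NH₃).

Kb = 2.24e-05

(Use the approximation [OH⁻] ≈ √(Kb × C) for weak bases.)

[OH⁻] = √(Kb × C) = √(2.24e-05 × 0.17) = 1.9514e-03. pOH = 2.71, pH = 14 - pOH

pH = 11.29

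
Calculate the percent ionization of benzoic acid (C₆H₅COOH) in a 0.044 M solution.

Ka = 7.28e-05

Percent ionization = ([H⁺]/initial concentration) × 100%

Using Ka equilibrium: x² + Ka×x - Ka×C = 0. Solving: [H⁺] = 1.7537e-03. Percent = (1.7537e-03/0.044) × 100

Percent ionization = 3.99%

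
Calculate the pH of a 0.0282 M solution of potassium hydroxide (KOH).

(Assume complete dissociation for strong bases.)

[OH⁻] = 0.0282 M for strong base. pOH = -log[OH⁻] = 1.55, pH = 14 - pOH

pH = 12.45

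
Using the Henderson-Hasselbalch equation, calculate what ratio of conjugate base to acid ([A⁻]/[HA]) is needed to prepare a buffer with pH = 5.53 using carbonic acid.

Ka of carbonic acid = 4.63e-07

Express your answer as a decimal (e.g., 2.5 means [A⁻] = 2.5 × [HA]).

pKa = -log(4.63e-07) = 6.3344. pH = pKa + log([A⁻]/[HA]), so log([A⁻]/[HA]) = pH − pKa = 5.53 − 6.3344 = -0.8044. [A⁻]/[HA] = 10^(-0.8044) = 0.157

[A⁻]/[HA] = 0.157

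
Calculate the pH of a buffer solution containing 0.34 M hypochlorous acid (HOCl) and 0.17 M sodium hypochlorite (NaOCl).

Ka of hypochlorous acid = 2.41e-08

pKa = -log(2.41e-08) = 7.62. pH = pKa + log([A⁻]/[HA]) = 7.62 + log(0.17/0.34)

pH = 7.32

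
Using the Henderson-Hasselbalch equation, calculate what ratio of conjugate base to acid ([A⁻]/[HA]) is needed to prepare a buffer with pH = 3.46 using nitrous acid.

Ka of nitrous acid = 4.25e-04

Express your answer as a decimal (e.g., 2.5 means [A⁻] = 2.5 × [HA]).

pKa = -log(4.25e-04) = 3.3716. pH = pKa + log([A⁻]/[HA]), so log([A⁻]/[HA]) = pH − pKa = 3.46 − 3.3716 = 0.0884. [A⁻]/[HA] = 10^(0.0884) = 1.23

[A⁻]/[HA] = 1.23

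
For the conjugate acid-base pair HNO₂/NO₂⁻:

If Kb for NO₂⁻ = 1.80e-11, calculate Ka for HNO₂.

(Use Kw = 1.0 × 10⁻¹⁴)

For a conjugate pair Ka × Kb = Kw, so Ka = Kw/Kb = 1.0 × 10⁻¹⁴ / 1.80e-11 = 5.56e-04.

K_a = 5.56e-04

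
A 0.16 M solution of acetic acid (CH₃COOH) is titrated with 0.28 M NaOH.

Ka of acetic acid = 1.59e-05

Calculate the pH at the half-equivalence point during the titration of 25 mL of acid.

At half-equivalence [HA] = [A⁻], so Henderson-Hasselbalch gives pH = pKa = -log(1.59e-05) = 4.80.

pH = pKa = 4.80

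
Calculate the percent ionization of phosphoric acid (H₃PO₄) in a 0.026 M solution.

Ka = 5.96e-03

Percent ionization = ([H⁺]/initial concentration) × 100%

Using Ka equilibrium: x² + Ka×x - Ka×C = 0. Solving: [H⁺] = 9.8200e-03. Percent = (9.8200e-03/0.026) × 100

Percent ionization = 37.8%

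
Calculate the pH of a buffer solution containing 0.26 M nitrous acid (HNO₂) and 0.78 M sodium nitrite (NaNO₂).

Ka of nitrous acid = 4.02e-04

pKa = -log(4.02e-04) = 3.40. pH = pKa + log([A⁻]/[HA]) = 3.40 + log(0.78/0.26)

pH = 3.87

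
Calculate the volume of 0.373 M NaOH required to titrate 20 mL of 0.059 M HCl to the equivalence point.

At equivalence: moles acid = moles base. moles HCl = 0.059 × 20/1000 = 0.00118 mol. V_base = moles / 0.373 × 1000 = 3.2 mL.

V_{base} = 3.2 mL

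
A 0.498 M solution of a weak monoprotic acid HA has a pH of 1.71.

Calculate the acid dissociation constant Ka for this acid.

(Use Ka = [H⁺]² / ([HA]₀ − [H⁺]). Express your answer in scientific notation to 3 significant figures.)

[H⁺] = 10^(−pH) = 10^(−1.71) = 1.950e-02 M. For HA ⇌ H⁺ + A⁻, Ka = [H⁺][A⁻]/[HA] = [H⁺]² / ([HA]₀ − [H⁺]) = (1.950e-02)² / (0.498 − 1.950e-02) = 7.95e-04.

K_a = 7.95e-04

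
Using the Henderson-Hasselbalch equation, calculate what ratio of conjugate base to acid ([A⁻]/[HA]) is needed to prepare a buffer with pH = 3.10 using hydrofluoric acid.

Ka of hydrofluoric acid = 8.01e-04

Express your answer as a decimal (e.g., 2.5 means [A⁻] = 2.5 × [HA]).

pKa = -log(8.01e-04) = 3.0964. pH = pKa + log([A⁻]/[HA]), so log([A⁻]/[HA]) = pH − pKa = 3.10 − 3.0964 = 0.0036. [A⁻]/[HA] = 10^(0.0036) = 1.01

[A⁻]/[HA] = 1.01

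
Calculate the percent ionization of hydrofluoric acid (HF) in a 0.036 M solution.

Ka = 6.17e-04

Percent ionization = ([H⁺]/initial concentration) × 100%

Using Ka equilibrium: x² + Ka×x - Ka×C = 0. Solving: [H⁺] = 4.4145e-03. Percent = (4.4145e-03/0.036) × 100

Percent ionization = 12.3%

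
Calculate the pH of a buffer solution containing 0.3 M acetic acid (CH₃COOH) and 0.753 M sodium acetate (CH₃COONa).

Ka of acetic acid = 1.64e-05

pKa = -log(1.64e-05) = 4.79. pH = pKa + log([A⁻]/[HA]) = 4.79 + log(0.753/0.3)

pH = 5.18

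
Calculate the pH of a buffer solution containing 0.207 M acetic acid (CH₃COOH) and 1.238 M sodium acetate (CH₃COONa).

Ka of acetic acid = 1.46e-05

pKa = -log(1.46e-05) = 4.84. pH = pKa + log([A⁻]/[HA]) = 4.84 + log(1.238/0.207)

pH = 5.61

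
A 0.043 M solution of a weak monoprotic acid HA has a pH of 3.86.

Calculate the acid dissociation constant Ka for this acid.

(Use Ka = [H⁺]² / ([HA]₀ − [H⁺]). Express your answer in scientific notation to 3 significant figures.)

[H⁺] = 10^(−pH) = 10^(−3.86) = 1.380e-04 M. For HA ⇌ H⁺ + A⁻, Ka = [H⁺][A⁻]/[HA] = [H⁺]² / ([HA]₀ − [H⁺]) = (1.380e-04)² / (0.043 − 1.380e-04) = 4.45e-07.

K_a = 4.45e-07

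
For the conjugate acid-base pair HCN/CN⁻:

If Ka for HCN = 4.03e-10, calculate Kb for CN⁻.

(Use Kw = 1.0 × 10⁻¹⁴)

For a conjugate pair Ka × Kb = Kw, so Kb = Kw/Ka = 1.0 × 10⁻¹⁴ / 4.03e-10 = 2.48e-05.

K_b = 2.48e-05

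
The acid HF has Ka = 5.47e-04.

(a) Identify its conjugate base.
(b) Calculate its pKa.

(a) The conjugate base is formed by removing one H⁺ from HF, giving F⁻. (b) pKa = -log(Ka) = -log(5.47e-04) = 3.26.

Conjugate base: F⁻; pK_a = 3.26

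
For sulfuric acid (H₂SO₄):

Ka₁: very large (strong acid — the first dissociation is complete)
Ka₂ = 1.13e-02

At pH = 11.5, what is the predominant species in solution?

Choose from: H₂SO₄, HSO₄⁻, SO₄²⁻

The first dissociation is complete, so H₂SO₄ itself is never the predominant species in water; pKa₂ = -log(1.13e-02) = 1.95. For a polyprotic acid the predominant species crosses at each pKa: below pKa_n the protonated form dominates, above it the deprotonated form does. At pH = 11.5, the predominant species is SO₄²⁻.

SO₄²⁻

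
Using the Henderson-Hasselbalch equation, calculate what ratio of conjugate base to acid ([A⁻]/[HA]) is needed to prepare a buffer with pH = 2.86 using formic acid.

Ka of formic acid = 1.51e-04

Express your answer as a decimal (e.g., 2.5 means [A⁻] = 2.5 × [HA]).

pKa = -log(1.51e-04) = 3.8210. pH = pKa + log([A⁻]/[HA]), so log([A⁻]/[HA]) = pH − pKa = 2.86 − 3.8210 = -0.9610. [A⁻]/[HA] = 10^(-0.9610) = 0.109

[A⁻]/[HA] = 0.109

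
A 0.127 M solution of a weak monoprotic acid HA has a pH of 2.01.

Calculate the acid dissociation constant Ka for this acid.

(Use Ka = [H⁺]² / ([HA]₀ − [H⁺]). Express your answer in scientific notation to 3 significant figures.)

[H⁺] = 10^(−pH) = 10^(−2.01) = 9.772e-03 M. For HA ⇌ H⁺ + A⁻, Ka = [H⁺][A⁻]/[HA] = [H⁺]² / ([HA]₀ − [H⁺]) = (9.772e-03)² / (0.127 − 9.772e-03) = 8.15e-04.

K_a = 8.15e-04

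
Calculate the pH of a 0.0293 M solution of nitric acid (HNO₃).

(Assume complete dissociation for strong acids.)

[H⁺] = 0.0293 M for strong acid. pH = -log[H⁺] = -log(0.0293)

pH = 1.53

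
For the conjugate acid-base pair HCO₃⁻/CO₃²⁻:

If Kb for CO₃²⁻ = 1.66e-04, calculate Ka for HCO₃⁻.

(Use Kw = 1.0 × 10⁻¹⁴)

For a conjugate pair Ka × Kb = Kw, so Ka = Kw/Kb = 1.0 × 10⁻¹⁴ / 1.66e-04 = 6.02e-11.

K_a = 6.02e-11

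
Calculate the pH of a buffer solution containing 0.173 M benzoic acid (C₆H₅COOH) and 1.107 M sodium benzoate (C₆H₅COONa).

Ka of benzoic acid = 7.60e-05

pKa = -log(7.60e-05) = 4.12. pH = pKa + log([A⁻]/[HA]) = 4.12 + log(1.107/0.173)

pH = 4.93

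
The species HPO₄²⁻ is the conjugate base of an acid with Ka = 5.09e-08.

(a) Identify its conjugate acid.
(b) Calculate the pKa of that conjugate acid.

(a) The conjugate acid is formed by adding one H⁺ to HPO₄²⁻, giving H₂PO₄⁻. (b) pKa = -log(Ka) = -log(5.09e-08) = 7.29.

Conjugate acid: H₂PO₄⁻; pK_a = 7.29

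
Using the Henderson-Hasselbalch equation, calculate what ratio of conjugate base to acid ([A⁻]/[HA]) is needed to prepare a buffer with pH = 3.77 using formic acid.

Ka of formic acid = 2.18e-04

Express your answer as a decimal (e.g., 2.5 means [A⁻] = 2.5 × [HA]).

pKa = -log(2.18e-04) = 3.6615. pH = pKa + log([A⁻]/[HA]), so log([A⁻]/[HA]) = pH − pKa = 3.77 − 3.6615 = 0.1085. [A⁻]/[HA] = 10^(0.1085) = 1.28

[A⁻]/[HA] = 1.28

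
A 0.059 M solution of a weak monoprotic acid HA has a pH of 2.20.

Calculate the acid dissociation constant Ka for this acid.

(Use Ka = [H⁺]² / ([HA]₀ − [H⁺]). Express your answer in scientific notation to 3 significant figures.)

[H⁺] = 10^(−pH) = 10^(−2.20) = 6.310e-03 M. For HA ⇌ H⁺ + A⁻, Ka = [H⁺][A⁻]/[HA] = [H⁺]² / ([HA]₀ − [H⁺]) = (6.310e-03)² / (0.059 − 6.310e-03) = 7.56e-04.

K_a = 7.56e-04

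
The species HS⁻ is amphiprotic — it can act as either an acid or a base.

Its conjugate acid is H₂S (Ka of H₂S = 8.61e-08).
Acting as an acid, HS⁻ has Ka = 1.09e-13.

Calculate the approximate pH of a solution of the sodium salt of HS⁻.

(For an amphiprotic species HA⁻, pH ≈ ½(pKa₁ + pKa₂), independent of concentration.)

pKa₁ = -log(8.61e-08) = 7.06; pKa₂ = -log(1.09e-13) = 12.96. For an amphiprotic species, pH ≈ ½(pKa₁ + pKa₂) = ½(7.06 + 12.96) = 10.01.

pH = 10.01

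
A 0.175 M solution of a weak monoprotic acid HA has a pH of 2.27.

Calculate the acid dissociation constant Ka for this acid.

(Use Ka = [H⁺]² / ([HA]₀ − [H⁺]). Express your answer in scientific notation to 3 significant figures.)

[H⁺] = 10^(−pH) = 10^(−2.27) = 5.370e-03 M. For HA ⇌ H⁺ + A⁻, Ka = [H⁺][A⁻]/[HA] = [H⁺]² / ([HA]₀ − [H⁺]) = (5.370e-03)² / (0.175 − 5.370e-03) = 1.70e-04.

K_a = 1.70e-04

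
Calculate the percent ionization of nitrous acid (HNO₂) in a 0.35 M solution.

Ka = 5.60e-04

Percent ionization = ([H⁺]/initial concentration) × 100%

Using Ka equilibrium: x² + Ka×x - Ka×C = 0. Solving: [H⁺] = 1.3723e-02. Percent = (1.3723e-02/0.35) × 100

Percent ionization = 3.92%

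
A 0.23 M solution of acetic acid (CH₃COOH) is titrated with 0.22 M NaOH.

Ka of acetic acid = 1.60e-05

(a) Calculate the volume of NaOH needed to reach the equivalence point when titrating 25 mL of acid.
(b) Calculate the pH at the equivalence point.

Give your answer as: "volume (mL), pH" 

moles acid = 0.23 × 25/1000 = 0.00575 mol; V_base = moles/0.22 × 1000 = 26.1 mL. At equivalence only the conjugate base is present: [A⁻] = 0.00575/0.051 = 1.1244e-01 M. Kb = Kw/Ka = 6.25e-10; [OH⁻] = √(Kb × [A⁻]) = 8.3832e-06; pOH = 5.08; pH = 14 - pOH = 8.92.

V = 26.1 mL, pH = 8.92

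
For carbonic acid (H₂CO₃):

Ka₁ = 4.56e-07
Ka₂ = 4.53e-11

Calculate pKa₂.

pKa₂ = -log(Ka₂) = -log(4.53e-11) = 10.34.

pK_{a2} = 10.34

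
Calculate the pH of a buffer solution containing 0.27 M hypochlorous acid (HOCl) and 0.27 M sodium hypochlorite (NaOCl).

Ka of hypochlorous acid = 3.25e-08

pKa = -log(3.25e-08) = 7.49. pH = pKa + log([A⁻]/[HA]) = 7.49 + log(0.27/0.27)

pH = 7.49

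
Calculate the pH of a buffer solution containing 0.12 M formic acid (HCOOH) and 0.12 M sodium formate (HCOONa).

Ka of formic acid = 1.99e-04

pKa = -log(1.99e-04) = 3.70. pH = pKa + log([A⁻]/[HA]) = 3.70 + log(0.12/0.12)

pH = 3.70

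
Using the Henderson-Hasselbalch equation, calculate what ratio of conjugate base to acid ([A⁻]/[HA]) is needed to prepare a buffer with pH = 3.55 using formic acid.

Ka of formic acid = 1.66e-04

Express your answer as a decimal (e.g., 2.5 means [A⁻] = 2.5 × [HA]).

pKa = -log(1.66e-04) = 3.7799. pH = pKa + log([A⁻]/[HA]), so log([A⁻]/[HA]) = pH − pKa = 3.55 − 3.7799 = -0.2299. [A⁻]/[HA] = 10^(-0.2299) = 0.589

[A⁻]/[HA] = 0.589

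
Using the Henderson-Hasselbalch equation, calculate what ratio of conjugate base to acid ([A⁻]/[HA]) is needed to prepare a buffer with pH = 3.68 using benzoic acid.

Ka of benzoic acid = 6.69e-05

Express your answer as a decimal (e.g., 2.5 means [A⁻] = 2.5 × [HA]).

pKa = -log(6.69e-05) = 4.1746. pH = pKa + log([A⁻]/[HA]), so log([A⁻]/[HA]) = pH − pKa = 3.68 − 4.1746 = -0.4946. [A⁻]/[HA] = 10^(-0.4946) = 0.320

[A⁻]/[HA] = 0.320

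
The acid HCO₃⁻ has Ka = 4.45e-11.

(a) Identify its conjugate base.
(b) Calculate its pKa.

(a) The conjugate base is formed by removing one H⁺ from HCO₃⁻, giving CO₃²⁻. (b) pKa = -log(Ka) = -log(4.45e-11) = 10.35.

Conjugate base: CO₃²⁻; pK_a = 10.35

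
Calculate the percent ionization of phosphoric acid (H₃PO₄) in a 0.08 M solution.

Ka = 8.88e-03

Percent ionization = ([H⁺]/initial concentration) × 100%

Using Ka equilibrium: x² + Ka×x - Ka×C = 0. Solving: [H⁺] = 2.2581e-02. Percent = (2.2581e-02/0.08) × 100

Percent ionization = 28.2%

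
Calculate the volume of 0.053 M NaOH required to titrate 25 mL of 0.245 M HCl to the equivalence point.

At equivalence: moles acid = moles base. moles HCl = 0.245 × 25/1000 = 0.006125 mol. V_base = moles / 0.053 × 1000 = 115.6 mL.

V_{base} = 115.6 mL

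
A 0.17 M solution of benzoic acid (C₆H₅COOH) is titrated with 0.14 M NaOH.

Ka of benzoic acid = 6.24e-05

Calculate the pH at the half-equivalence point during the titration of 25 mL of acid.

At half-equivalence [HA] = [A⁻], so Henderson-Hasselbalch gives pH = pKa = -log(6.24e-05) = 4.20.

pH = pKa = 4.20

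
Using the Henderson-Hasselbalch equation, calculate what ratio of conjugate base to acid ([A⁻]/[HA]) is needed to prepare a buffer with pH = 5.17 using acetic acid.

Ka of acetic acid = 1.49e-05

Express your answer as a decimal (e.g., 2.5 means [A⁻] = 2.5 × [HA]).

pKa = -log(1.49e-05) = 4.8268. pH = pKa + log([A⁻]/[HA]), so log([A⁻]/[HA]) = pH − pKa = 5.17 − 4.8268 = 0.3432. [A⁻]/[HA] = 10^(0.3432) = 2.20

[A⁻]/[HA] = 2.20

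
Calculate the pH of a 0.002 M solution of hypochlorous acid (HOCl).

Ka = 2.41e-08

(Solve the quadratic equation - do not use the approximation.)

x² + Ka×x - Ka×C = 0. Using quadratic formula: [H⁺] = 6.9306e-06

pH = 5.16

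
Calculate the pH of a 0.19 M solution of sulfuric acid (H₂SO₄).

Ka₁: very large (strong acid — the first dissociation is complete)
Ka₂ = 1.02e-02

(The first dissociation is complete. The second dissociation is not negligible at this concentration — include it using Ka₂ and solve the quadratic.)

First dissociation is complete: [H⁺]₀ = [HSO₄⁻]₀ = C = 0.19 M. Second dissociation HSO₄⁻ ⇌ H⁺ + SO₄²⁻: let x = [SO₄²⁻]. Ka₂ = (C + x)·x / (C − x) = 1.02e-02 → x² + (C + Ka₂)·x − Ka₂·C = 0 → x² + 0.20020·x − 1.938e-03 = 0. x = (−0.20020 + √(0.20020² + 4 × 1.938e-03)) / 2 = 9.2527e-03 M. [H⁺] = C + x = 0.19 + 9.2527e-03 = 1.9925e-01 M. pH = -log(1.9925e-01) = 0.70.

pH = 0.70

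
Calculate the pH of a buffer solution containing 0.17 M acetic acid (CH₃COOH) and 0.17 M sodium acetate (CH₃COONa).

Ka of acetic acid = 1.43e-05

pKa = -log(1.43e-05) = 4.84. pH = pKa + log([A⁻]/[HA]) = 4.84 + log(0.17/0.17)

pH = 4.84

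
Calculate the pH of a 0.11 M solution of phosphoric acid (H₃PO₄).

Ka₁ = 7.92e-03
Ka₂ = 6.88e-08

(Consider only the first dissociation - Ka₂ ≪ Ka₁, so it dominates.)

First dissociation dominates. From Ka₁ = [H⁺][HA⁻]/[H₂A], x² + Ka₁·x − Ka₁·C = 0 with C = 0.11 M and Ka₁ = 7.92e-03. Solving: [H⁺] = (−Ka₁ + √(Ka₁² + 4·Ka₁·C)) / 2 = 2.5821e-02 M. pH = -log(2.5821e-02) = 1.59.

pH = 1.59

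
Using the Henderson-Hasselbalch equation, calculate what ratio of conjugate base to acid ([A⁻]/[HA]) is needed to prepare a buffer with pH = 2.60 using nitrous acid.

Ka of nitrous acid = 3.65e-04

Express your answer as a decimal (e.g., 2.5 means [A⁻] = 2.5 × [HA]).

pKa = -log(3.65e-04) = 3.4377. pH = pKa + log([A⁻]/[HA]), so log([A⁻]/[HA]) = pH − pKa = 2.60 − 3.4377 = -0.8377. [A⁻]/[HA] = 10^(-0.8377) = 0.145

[A⁻]/[HA] = 0.145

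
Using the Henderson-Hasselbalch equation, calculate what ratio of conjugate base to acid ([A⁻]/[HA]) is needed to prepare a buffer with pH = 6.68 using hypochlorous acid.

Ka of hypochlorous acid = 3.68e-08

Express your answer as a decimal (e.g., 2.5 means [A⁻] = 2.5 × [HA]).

pKa = -log(3.68e-08) = 7.4342. pH = pKa + log([A⁻]/[HA]), so log([A⁻]/[HA]) = pH − pKa = 6.68 − 7.4342 = -0.7542. [A⁻]/[HA] = 10^(-0.7542) = 0.176

[A⁻]/[HA] = 0.176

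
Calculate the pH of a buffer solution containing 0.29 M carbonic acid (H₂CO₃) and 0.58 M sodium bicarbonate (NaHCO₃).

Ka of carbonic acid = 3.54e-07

pKa = -log(3.54e-07) = 6.45. pH = pKa + log([A⁻]/[HA]) = 6.45 + log(0.58/0.29)

pH = 6.75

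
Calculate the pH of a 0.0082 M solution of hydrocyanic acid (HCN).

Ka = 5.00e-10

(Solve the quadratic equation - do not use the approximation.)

x² + Ka×x - Ka×C = 0. Using quadratic formula: [H⁺] = 2.0246e-06

pH = 5.69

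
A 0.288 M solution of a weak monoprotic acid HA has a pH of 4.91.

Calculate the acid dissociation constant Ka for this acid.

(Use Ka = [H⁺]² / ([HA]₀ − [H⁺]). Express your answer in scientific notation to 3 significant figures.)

[H⁺] = 10^(−pH) = 10^(−4.91) = 1.230e-05 M. For HA ⇌ H⁺ + A⁻, Ka = [H⁺][A⁻]/[HA] = [H⁺]² / ([HA]₀ − [H⁺]) = (1.230e-05)² / (0.288 − 1.230e-05) = 5.26e-10.

K_a = 5.26e-10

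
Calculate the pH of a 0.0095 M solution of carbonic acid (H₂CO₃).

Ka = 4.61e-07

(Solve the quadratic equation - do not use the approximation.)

x² + Ka×x - Ka×C = 0. Using quadratic formula: [H⁺] = 6.5948e-05

pH = 4.18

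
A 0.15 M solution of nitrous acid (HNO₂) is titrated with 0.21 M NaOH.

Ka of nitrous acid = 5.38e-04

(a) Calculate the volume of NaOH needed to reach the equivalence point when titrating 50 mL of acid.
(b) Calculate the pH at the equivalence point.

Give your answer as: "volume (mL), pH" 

moles acid = 0.15 × 50/1000 = 0.0075 mol; V_base = moles/0.21 × 1000 = 35.7 mL. At equivalence only the conjugate base is present: [A⁻] = 0.0075/0.086 = 8.7500e-02 M. Kb = Kw/Ka = 1.86e-11; [OH⁻] = √(Kb × [A⁻]) = 1.2753e-06; pOH = 5.89; pH = 14 - pOH = 8.11.

V = 35.7 mL, pH = 8.11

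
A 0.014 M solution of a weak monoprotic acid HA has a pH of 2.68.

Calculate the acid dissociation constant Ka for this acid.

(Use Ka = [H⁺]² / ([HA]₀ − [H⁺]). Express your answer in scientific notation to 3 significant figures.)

[H⁺] = 10^(−pH) = 10^(−2.68) = 2.089e-03 M. For HA ⇌ H⁺ + A⁻, Ka = [H⁺][A⁻]/[HA] = [H⁺]² / ([HA]₀ − [H⁺]) = (2.089e-03)² / (0.014 − 2.089e-03) = 3.66e-04.

K_a = 3.66e-04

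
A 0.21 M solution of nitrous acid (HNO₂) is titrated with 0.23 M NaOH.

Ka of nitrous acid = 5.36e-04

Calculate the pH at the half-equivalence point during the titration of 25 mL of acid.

At half-equivalence [HA] = [A⁻], so Henderson-Hasselbalch gives pH = pKa = -log(5.36e-04) = 3.27.

pH = pKa = 3.27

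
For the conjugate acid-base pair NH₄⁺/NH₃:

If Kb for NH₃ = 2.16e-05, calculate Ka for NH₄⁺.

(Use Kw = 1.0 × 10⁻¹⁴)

For a conjugate pair Ka × Kb = Kw, so Ka = Kw/Kb = 1.0 × 10⁻¹⁴ / 2.16e-05 = 4.63e-10.

K_a = 4.63e-10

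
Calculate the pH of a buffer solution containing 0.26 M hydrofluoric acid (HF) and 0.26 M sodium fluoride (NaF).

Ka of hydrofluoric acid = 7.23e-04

pKa = -log(7.23e-04) = 3.14. pH = pKa + log([A⁻]/[HA]) = 3.14 + log(0.26/0.26)

pH = 3.14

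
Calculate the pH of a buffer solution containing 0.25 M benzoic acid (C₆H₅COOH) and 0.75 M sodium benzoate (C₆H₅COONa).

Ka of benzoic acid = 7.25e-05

pKa = -log(7.25e-05) = 4.14. pH = pKa + log([A⁻]/[HA]) = 4.14 + log(0.75/0.25)

pH = 4.62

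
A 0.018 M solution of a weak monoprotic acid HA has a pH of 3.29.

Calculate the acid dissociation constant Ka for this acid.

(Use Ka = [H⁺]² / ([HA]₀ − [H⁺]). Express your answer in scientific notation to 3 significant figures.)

[H⁺] = 10^(−pH) = 10^(−3.29) = 5.129e-04 M. For HA ⇌ H⁺ + A⁻, Ka = [H⁺][A⁻]/[HA] = [H⁺]² / ([HA]₀ − [H⁺]) = (5.129e-04)² / (0.018 − 5.129e-04) = 1.50e-05.

K_a = 1.50e-05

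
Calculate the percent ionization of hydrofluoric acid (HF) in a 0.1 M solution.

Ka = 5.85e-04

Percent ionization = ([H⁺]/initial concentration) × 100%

Using Ka equilibrium: x² + Ka×x - Ka×C = 0. Solving: [H⁺] = 7.3616e-03. Percent = (7.3616e-03/0.1) × 100

Percent ionization = 7.36%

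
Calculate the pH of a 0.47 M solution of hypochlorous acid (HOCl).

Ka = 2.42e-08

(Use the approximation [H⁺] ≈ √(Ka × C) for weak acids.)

[H⁺] = √(Ka × C) = √(2.42e-08 × 0.47) = 1.0665e-04. pH = -log(1.0665e-04)

pH = 3.97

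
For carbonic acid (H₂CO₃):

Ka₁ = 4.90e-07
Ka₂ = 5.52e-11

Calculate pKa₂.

pKa₂ = -log(Ka₂) = -log(5.52e-11) = 10.26.

pK_{a2} = 10.26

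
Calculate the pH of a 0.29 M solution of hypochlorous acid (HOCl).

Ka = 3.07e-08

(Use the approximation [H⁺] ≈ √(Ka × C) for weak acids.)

[H⁺] = √(Ka × C) = √(3.07e-08 × 0.29) = 9.4356e-05. pH = -log(9.4356e-05)

pH = 4.03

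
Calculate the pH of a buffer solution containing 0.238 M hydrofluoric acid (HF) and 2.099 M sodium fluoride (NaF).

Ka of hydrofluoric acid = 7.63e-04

pKa = -log(7.63e-04) = 3.12. pH = pKa + log([A⁻]/[HA]) = 3.12 + log(2.099/0.238)

pH = 4.06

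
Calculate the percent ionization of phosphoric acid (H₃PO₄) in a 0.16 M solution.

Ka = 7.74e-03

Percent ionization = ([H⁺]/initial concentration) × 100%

Using Ka equilibrium: x² + Ka×x - Ka×C = 0. Solving: [H⁺] = 3.1533e-02. Percent = (3.1533e-02/0.16) × 100

Percent ionization = 19.7%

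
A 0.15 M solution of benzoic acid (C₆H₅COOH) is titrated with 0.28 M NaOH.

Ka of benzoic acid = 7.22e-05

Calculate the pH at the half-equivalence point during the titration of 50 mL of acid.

At half-equivalence [HA] = [A⁻], so Henderson-Hasselbalch gives pH = pKa = -log(7.22e-05) = 4.14.

pH = pKa = 4.14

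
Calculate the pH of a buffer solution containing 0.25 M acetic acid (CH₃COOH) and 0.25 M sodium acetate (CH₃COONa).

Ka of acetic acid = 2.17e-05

pKa = -log(2.17e-05) = 4.66. pH = pKa + log([A⁻]/[HA]) = 4.66 + log(0.25/0.25)

pH = 4.66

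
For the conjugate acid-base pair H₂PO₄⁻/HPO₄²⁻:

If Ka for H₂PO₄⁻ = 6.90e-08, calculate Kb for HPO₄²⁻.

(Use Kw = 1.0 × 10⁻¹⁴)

For a conjugate pair Ka × Kb = Kw, so Kb = Kw/Ka = 1.0 × 10⁻¹⁴ / 6.90e-08 = 1.45e-07.

K_b = 1.45e-07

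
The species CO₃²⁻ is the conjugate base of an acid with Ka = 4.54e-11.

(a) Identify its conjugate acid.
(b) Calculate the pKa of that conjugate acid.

(a) The conjugate acid is formed by adding one H⁺ to CO₃²⁻, giving HCO₃⁻. (b) pKa = -log(Ka) = -log(4.54e-11) = 10.34.

Conjugate acid: HCO₃⁻; pK_a = 10.34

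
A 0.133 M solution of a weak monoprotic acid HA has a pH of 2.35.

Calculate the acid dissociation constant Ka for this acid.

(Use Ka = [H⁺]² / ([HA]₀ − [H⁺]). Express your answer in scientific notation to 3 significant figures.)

[H⁺] = 10^(−pH) = 10^(−2.35) = 4.467e-03 M. For HA ⇌ H⁺ + A⁻, Ka = [H⁺][A⁻]/[HA] = [H⁺]² / ([HA]₀ − [H⁺]) = (4.467e-03)² / (0.133 − 4.467e-03) = 1.55e-04.

K_a = 1.55e-04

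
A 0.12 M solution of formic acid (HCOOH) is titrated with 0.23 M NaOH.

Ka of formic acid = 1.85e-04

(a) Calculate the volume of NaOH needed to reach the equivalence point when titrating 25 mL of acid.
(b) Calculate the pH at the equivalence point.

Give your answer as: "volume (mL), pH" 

moles acid = 0.12 × 25/1000 = 0.003 mol; V_base = moles/0.23 × 1000 = 13.0 mL. At equivalence only the conjugate base is present: [A⁻] = 0.003/0.038 = 7.8857e-02 M. Kb = Kw/Ka = 5.41e-11; [OH⁻] = √(Kb × [A⁻]) = 2.0646e-06; pOH = 5.69; pH = 14 - pOH = 8.31.

V = 13.0 mL, pH = 8.31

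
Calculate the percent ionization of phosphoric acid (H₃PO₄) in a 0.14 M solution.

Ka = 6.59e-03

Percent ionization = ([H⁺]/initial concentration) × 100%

Using Ka equilibrium: x² + Ka×x - Ka×C = 0. Solving: [H⁺] = 2.7258e-02. Percent = (2.7258e-02/0.14) × 100

Percent ionization = 19.5%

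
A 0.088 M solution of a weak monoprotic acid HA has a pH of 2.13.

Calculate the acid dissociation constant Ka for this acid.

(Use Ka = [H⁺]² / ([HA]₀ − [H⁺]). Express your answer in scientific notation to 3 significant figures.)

[H⁺] = 10^(−pH) = 10^(−2.13) = 7.413e-03 M. For HA ⇌ H⁺ + A⁻, Ka = [H⁺][A⁻]/[HA] = [H⁺]² / ([HA]₀ − [H⁺]) = (7.413e-03)² / (0.088 − 7.413e-03) = 6.82e-04.

K_a = 6.82e-04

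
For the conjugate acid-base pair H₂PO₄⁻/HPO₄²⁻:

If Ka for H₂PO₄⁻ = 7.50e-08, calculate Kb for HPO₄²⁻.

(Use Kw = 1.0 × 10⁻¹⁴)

For a conjugate pair Ka × Kb = Kw, so Kb = Kw/Ka = 1.0 × 10⁻¹⁴ / 7.50e-08 = 1.33e-07.

K_b = 1.33e-07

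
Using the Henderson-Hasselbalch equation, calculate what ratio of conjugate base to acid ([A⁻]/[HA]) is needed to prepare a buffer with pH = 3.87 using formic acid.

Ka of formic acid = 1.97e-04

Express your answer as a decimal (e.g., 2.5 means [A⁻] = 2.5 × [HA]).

pKa = -log(1.97e-04) = 3.7055. pH = pKa + log([A⁻]/[HA]), so log([A⁻]/[HA]) = pH − pKa = 3.87 − 3.7055 = 0.1645. [A⁻]/[HA] = 10^(0.1645) = 1.46

[A⁻]/[HA] = 1.46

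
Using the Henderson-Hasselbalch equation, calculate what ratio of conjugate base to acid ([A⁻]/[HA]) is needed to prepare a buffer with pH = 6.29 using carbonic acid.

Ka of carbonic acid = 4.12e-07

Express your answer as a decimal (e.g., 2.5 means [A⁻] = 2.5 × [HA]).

pKa = -log(4.12e-07) = 6.3851. pH = pKa + log([A⁻]/[HA]), so log([A⁻]/[HA]) = pH − pKa = 6.29 − 6.3851 = -0.0951. [A⁻]/[HA] = 10^(-0.0951) = 0.803

[A⁻]/[HA] = 0.803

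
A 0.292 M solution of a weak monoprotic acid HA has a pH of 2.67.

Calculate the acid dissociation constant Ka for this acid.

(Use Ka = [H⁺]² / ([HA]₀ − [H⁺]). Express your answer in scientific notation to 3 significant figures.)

[H⁺] = 10^(−pH) = 10^(−2.67) = 2.138e-03 M. For HA ⇌ H⁺ + A⁻, Ka = [H⁺][A⁻]/[HA] = [H⁺]² / ([HA]₀ − [H⁺]) = (2.138e-03)² / (0.292 − 2.138e-03) = 1.58e-05.

K_a = 1.58e-05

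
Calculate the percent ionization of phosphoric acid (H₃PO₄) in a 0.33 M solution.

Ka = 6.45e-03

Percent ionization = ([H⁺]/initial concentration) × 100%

Using Ka equilibrium: x² + Ka×x - Ka×C = 0. Solving: [H⁺] = 4.3023e-02. Percent = (4.3023e-02/0.33) × 100

Percent ionization = 13%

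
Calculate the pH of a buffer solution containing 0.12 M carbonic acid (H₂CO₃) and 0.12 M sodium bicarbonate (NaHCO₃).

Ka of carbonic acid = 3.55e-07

pKa = -log(3.55e-07) = 6.45. pH = pKa + log([A⁻]/[HA]) = 6.45 + log(0.12/0.12)

pH = 6.45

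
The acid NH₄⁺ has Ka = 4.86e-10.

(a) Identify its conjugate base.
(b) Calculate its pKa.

(a) The conjugate base is formed by removing one H⁺ from NH₄⁺, giving NH₃. (b) pKa = -log(Ka) = -log(4.86e-10) = 9.31.

Conjugate base: NH₃; pK_a = 9.31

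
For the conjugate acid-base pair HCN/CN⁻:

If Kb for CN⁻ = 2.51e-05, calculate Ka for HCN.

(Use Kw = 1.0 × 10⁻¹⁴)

For a conjugate pair Ka × Kb = Kw, so Ka = Kw/Kb = 1.0 × 10⁻¹⁴ / 2.51e-05 = 3.98e-10.

K_a = 3.98e-10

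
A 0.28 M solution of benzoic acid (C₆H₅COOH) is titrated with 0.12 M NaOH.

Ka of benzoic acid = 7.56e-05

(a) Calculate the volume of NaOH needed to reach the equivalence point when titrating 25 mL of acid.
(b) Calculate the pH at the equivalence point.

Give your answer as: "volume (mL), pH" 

moles acid = 0.28 × 25/1000 = 0.007 mol; V_base = moles/0.12 × 1000 = 58.3 mL. At equivalence only the conjugate base is present: [A⁻] = 0.007/0.083 = 8.4000e-02 M. Kb = Kw/Ka = 1.32e-10; [OH⁻] = √(Kb × [A⁻]) = 3.3333e-06; pOH = 5.48; pH = 14 - pOH = 8.52.

V = 58.3 mL, pH = 8.52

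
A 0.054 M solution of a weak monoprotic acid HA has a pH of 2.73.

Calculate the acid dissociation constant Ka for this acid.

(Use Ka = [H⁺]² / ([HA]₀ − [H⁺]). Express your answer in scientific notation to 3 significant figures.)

[H⁺] = 10^(−pH) = 10^(−2.73) = 1.862e-03 M. For HA ⇌ H⁺ + A⁻, Ka = [H⁺][A⁻]/[HA] = [H⁺]² / ([HA]₀ − [H⁺]) = (1.862e-03)² / (0.054 − 1.862e-03) = 6.65e-05.

K_a = 6.65e-05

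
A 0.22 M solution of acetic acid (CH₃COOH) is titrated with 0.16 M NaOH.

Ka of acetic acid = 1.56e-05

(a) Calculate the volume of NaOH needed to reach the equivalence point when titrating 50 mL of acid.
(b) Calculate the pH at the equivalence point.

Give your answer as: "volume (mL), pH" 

moles acid = 0.22 × 50/1000 = 0.011 mol; V_base = moles/0.16 × 1000 = 68.7 mL. At equivalence only the conjugate base is present: [A⁻] = 0.011/0.119 = 9.2632e-02 M. Kb = Kw/Ka = 6.41e-10; [OH⁻] = √(Kb × [A⁻]) = 7.7058e-06; pOH = 5.11; pH = 14 - pOH = 8.89.

V = 68.7 mL, pH = 8.89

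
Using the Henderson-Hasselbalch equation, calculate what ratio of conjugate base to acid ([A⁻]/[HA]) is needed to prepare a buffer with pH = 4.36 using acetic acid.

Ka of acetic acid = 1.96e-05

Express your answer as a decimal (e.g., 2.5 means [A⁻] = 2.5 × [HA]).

pKa = -log(1.96e-05) = 4.7077. pH = pKa + log([A⁻]/[HA]), so log([A⁻]/[HA]) = pH − pKa = 4.36 − 4.7077 = -0.3477. [A⁻]/[HA] = 10^(-0.3477) = 0.449

[A⁻]/[HA] = 0.449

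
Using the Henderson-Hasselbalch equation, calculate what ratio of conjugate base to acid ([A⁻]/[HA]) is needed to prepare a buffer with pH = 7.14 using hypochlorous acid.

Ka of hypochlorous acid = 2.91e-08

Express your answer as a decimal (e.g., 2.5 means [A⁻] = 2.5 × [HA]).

pKa = -log(2.91e-08) = 7.5361. pH = pKa + log([A⁻]/[HA]), so log([A⁻]/[HA]) = pH − pKa = 7.14 − 7.5361 = -0.3961. [A⁻]/[HA] = 10^(-0.3961) = 0.402

[A⁻]/[HA] = 0.402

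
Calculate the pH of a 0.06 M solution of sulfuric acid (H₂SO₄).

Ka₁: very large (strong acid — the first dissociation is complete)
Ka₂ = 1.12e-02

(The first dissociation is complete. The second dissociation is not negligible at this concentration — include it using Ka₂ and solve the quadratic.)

First dissociation is complete: [H⁺]₀ = [HSO₄⁻]₀ = C = 0.06 M. Second dissociation HSO₄⁻ ⇌ H⁺ + SO₄²⁻: let x = [SO₄²⁻]. Ka₂ = (C + x)·x / (C − x) = 1.12e-02 → x² + (C + Ka₂)·x − Ka₂·C = 0 → x² + 0.07120·x − 6.720e-04 = 0. x = (−0.07120 + √(0.07120² + 4 × 6.720e-04)) / 2 = 8.4382e-03 M. [H⁺] = C + x = 0.06 + 8.4382e-03 = 6.8438e-02 M. pH = -log(6.8438e-02) = 1.16.

pH = 1.16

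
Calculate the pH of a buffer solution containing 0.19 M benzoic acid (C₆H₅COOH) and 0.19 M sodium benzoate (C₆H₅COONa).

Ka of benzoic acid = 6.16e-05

pKa = -log(6.16e-05) = 4.21. pH = pKa + log([A⁻]/[HA]) = 4.21 + log(0.19/0.19)

pH = 4.21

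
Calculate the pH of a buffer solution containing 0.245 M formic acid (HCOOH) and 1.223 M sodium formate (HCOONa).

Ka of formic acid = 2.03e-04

pKa = -log(2.03e-04) = 3.69. pH = pKa + log([A⁻]/[HA]) = 3.69 + log(1.223/0.245)

pH = 4.39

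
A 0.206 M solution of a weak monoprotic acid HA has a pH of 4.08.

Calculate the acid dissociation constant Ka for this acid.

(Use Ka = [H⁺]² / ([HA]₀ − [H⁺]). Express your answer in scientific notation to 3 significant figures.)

[H⁺] = 10^(−pH) = 10^(−4.08) = 8.318e-05 M. For HA ⇌ H⁺ + A⁻, Ka = [H⁺][A⁻]/[HA] = [H⁺]² / ([HA]₀ − [H⁺]) = (8.318e-05)² / (0.206 − 8.318e-05) = 3.36e-08.

K_a = 3.36e-08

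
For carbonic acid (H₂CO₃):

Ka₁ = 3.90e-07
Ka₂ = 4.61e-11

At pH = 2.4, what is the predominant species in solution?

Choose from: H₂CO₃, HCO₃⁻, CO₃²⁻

pKa₁ = 6.41, pKa₂ = 10.34. For a polyprotic acid the predominant species crosses at each pKa: below pKa_n the protonated form dominates, above it the deprotonated form does. At pH = 2.4, the predominant species is H₂CO₃.

H₂CO₃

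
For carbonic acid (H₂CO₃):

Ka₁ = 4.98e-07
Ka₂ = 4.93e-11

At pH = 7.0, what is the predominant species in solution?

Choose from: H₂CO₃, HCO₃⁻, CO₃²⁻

pKa₁ = 6.30, pKa₂ = 10.31. For a polyprotic acid the predominant species crosses at each pKa: below pKa_n the protonated form dominates, above it the deprotonated form does. At pH = 7.0, the predominant species is HCO₃⁻.

HCO₃⁻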